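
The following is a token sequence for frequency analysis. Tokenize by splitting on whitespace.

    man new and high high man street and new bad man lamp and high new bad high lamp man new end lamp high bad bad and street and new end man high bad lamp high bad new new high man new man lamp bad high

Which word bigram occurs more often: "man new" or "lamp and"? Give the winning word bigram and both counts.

"man new": 3 occurrences
"lamp and": 1 occurrence

"man new" (3 vs 1)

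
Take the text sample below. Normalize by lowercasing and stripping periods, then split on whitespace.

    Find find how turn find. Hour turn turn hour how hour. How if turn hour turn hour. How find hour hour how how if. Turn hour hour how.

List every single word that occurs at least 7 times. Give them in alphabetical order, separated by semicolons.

Unigram counts meeting the condition (at least 7 times):
  hour: 9
  how: 7

hour; how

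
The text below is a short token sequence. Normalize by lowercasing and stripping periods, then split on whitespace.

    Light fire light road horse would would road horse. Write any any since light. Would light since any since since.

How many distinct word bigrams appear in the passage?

17

20 tokens → 19 bigram windows in total.
Repeated bigrams (each contributes count−1 duplicates):
  any since: 2
  road horse: 2
2 duplicate windows → 19 − 2 = 17 distinct.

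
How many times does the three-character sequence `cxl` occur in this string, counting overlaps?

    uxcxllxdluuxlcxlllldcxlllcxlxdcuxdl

Sliding a length-3 window over the 35 characters (33 positions):
  position 3–5: cxl
  position 14–16: cxl
  position 21–23: cxl
  position 26–28: cxl

4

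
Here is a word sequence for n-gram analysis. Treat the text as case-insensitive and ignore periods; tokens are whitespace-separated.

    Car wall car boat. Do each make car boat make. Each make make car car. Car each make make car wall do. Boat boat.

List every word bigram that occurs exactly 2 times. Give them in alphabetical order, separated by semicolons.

Bigram counts meeting the condition (exactly 2 times):
  car boat: 2
  car car: 2
  car wall: 2
  make make: 2

car boat; car car; car wall; make make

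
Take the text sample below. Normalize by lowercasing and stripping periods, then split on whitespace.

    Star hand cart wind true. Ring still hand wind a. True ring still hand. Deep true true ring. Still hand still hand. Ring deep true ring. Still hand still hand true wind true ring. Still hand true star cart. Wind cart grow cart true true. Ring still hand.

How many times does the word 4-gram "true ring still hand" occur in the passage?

Scanning the 45 overlapping 4-gram windows for "true ring still hand":
  position 5–8: true ring still hand
  position 11–14: true ring still hand
  position 17–20: true ring still hand
  position 25–28: true ring still hand
  position 33–36: true ring still hand
  position 45–48: true ring still hand

6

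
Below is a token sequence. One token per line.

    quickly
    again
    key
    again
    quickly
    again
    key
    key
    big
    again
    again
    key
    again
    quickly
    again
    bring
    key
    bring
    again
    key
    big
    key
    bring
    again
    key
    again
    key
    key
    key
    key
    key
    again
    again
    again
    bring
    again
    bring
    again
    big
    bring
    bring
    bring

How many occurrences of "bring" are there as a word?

Scanning the 42 tokens for "bring":
  position 16: bring
  position 18: bring
  position 23: bring
  position 35: bring
  position 37: bring
  position 40: bring
  position 41: bring
  position 42: bring

8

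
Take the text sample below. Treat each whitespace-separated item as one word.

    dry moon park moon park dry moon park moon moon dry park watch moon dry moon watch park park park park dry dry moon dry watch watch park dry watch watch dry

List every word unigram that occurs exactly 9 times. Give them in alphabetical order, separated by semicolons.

dry; park

Unigram counts meeting the condition (exactly 9 times):
  dry: 9
  park: 9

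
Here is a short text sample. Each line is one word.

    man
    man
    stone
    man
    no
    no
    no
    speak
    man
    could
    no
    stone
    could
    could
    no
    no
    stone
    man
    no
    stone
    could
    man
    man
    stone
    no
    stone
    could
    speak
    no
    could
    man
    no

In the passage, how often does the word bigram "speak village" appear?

0

Scanning the 31 overlapping bigram windows for "speak village":
  (none found)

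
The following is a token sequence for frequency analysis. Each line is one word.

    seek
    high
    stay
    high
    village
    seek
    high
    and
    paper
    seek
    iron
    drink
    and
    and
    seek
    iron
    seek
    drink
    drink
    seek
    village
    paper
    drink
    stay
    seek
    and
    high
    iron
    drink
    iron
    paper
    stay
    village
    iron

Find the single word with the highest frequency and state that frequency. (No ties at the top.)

"seek", 7 times

Unigram frequencies (highest first):
  seek: 7
  iron: 5
  drink: 5
  high: 4
  and: 4
  stay: 3
  … (2 more, each ≤ 3)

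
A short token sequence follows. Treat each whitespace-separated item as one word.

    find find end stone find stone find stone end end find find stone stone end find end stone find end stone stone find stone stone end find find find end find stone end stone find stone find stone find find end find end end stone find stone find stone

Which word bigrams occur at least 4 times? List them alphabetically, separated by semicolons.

end find; end stone; find end; find find; find stone; stone end; stone find

Bigram counts meeting the condition (at least 4 times):
  end find: 5
  end stone: 5
  find end: 6
  find find: 5
  find stone: 9
  stone end: 4
  stone find: 9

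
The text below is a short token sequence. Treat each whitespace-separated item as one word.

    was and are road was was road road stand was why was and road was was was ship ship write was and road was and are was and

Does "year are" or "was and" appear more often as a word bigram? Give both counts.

"was and" (5 vs 0)

"year are": 0 occurrences
"was and": 5 occurrences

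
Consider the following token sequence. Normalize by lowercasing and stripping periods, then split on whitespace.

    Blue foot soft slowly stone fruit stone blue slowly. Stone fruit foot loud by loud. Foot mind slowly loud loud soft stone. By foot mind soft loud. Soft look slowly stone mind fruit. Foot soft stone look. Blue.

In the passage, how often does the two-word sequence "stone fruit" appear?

Scanning the 37 overlapping bigram windows for "stone fruit":
  position 5–6: stone fruit
  position 10–11: stone fruit

2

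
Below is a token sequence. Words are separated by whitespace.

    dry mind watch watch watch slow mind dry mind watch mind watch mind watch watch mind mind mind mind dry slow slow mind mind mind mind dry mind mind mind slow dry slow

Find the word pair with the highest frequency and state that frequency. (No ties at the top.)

"mind mind", 8 times

Bigram frequencies (highest first):
  mind mind: 8
  mind watch: 4
  dry mind: 3
  watch watch: 3
  mind dry: 3
  watch mind: 3
  … (6 more, each ≤ 2)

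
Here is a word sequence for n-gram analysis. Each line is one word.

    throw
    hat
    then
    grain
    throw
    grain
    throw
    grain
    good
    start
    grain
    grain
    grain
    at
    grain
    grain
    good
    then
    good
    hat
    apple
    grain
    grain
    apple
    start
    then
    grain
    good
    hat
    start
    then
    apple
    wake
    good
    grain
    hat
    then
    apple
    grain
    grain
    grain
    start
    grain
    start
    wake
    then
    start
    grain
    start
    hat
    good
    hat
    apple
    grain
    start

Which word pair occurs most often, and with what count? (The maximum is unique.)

Bigram frequencies (highest first):
  grain grain: 6
  grain start: 4
  grain good: 3
  start grain: 3
  good hat: 3
  apple grain: 3
  … (25 more, each ≤ 2)

"grain grain", 6 times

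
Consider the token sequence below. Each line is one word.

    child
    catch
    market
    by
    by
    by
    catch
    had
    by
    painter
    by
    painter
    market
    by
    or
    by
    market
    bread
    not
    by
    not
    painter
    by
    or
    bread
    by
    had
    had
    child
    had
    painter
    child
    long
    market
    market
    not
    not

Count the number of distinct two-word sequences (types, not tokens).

31

37 tokens → 36 bigram windows in total.
Repeated bigrams (each contributes count−1 duplicates):
  by by: 2
  by or: 2
  by painter: 2
  market by: 2
  painter by: 2
5 duplicate windows → 36 − 5 = 31 distinct.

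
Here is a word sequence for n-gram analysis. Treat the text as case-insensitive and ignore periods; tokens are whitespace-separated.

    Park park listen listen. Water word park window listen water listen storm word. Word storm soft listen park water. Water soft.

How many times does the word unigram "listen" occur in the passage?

Scanning the 21 tokens for "listen":
  position 3: listen
  position 4: listen
  position 9: listen
  position 11: listen
  position 17: listen

5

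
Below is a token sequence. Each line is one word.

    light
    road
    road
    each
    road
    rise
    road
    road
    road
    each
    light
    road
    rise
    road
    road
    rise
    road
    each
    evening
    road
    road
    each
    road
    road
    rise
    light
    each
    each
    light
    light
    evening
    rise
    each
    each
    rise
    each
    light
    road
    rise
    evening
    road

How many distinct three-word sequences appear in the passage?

30

41 tokens → 39 trigram windows in total.
Repeated trigrams (each contributes count−1 duplicates):
  road rise road: 3
  road road each: 3
  each light road: 2
  light road rise: 2
  rise road road: 2
  road each road: 2
  road road rise: 2
9 duplicate windows → 39 − 9 = 30 distinct.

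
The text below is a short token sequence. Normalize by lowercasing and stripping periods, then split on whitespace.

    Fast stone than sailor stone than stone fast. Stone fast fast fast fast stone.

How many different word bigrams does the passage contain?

14 tokens → 13 bigram windows in total.
Repeated bigrams (each contributes count−1 duplicates):
  fast fast: 3
  fast stone: 3
  stone fast: 2
  stone than: 2
6 duplicate windows → 13 − 6 = 7 distinct.

7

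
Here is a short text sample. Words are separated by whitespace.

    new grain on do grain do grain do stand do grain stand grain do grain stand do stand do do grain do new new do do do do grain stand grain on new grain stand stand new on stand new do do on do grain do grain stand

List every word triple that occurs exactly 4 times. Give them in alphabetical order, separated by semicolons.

do grain do; do grain stand

Trigram counts meeting the condition (exactly 4 times):
  do grain do: 4
  do grain stand: 4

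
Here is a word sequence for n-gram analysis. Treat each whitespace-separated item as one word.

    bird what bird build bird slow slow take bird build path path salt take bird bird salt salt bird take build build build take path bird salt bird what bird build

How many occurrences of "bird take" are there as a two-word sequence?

1

Scanning the 30 overlapping bigram windows for "bird take":
  position 19–20: bird take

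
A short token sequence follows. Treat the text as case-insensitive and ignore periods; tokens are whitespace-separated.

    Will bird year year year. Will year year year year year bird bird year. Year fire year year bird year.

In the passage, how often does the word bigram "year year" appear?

8

Scanning the 19 overlapping bigram windows for "year year":
  position 3–4: year year
  position 4–5: year year
  position 7–8: year year
  position 8–9: year year
  position 9–10: year year
  position 10–11: year year
  position 14–15: year year
  position 17–18: year year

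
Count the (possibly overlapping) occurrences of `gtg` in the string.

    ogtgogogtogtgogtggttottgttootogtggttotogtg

Sliding a length-3 window over the 42 characters (40 positions):
  position 2–4: gtg
  position 11–13: gtg
  position 15–17: gtg
  position 31–33: gtg
  position 40–42: gtg

5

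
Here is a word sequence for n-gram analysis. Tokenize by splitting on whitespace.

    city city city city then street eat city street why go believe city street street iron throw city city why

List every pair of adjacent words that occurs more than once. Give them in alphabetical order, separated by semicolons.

Bigram counts meeting the condition (more than once):
  city city: 4
  city street: 2

city city; city street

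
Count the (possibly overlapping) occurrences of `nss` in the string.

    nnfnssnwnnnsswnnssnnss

4

Sliding a length-3 window over the 22 characters (20 positions):
  position 4–6: nss
  position 11–13: nss
  position 16–18: nss
  position 20–22: nss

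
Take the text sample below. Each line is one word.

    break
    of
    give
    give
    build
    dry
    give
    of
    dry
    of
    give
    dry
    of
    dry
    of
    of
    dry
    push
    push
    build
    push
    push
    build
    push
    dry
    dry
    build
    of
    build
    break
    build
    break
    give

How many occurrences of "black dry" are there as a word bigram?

Scanning the 32 overlapping bigram windows for "black dry":
  (none found)

0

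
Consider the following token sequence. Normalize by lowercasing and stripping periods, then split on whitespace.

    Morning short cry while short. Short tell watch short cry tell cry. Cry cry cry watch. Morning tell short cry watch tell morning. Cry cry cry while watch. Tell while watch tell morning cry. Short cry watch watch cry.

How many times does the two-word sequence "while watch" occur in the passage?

2

Scanning the 38 overlapping bigram windows for "while watch":
  position 27–28: while watch
  position 30–31: while watch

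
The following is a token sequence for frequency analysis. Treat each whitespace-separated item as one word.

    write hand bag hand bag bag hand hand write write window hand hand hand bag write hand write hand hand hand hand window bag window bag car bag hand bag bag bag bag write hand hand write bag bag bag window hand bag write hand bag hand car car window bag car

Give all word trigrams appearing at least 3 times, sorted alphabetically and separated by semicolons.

Trigram counts meeting the condition (at least 3 times):
  bag bag bag: 3
  bag write hand: 3
  hand hand hand: 3

bag bag bag; bag write hand; hand hand hand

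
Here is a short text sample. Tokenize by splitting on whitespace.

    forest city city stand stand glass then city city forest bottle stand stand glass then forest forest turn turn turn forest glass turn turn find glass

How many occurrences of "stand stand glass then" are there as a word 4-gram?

2

Scanning the 23 overlapping 4-gram windows for "stand stand glass then":
  position 4–7: stand stand glass then
  position 12–15: stand stand glass then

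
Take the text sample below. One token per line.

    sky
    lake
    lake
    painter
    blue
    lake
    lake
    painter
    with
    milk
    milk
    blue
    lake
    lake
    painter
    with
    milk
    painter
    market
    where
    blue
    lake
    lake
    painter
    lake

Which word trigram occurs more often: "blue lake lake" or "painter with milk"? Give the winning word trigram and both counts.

"blue lake lake" (3 vs 2)

"blue lake lake": 3 occurrences
"painter with milk": 2 occurrences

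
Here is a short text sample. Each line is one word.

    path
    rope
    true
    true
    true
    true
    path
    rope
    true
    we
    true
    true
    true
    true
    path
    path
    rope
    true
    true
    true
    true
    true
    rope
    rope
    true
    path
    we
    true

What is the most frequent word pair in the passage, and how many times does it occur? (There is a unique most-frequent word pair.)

"true true", 10 times

Bigram frequencies (highest first):
  true true: 10
  rope true: 4
  path rope: 3
  true path: 3
  we true: 2
  true we: 1
  … (4 more, each ≤ 1)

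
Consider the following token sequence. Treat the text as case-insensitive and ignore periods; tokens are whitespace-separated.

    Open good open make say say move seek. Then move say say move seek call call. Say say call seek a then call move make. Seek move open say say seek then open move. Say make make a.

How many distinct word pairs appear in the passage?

38 tokens → 37 bigram windows in total.
Repeated bigrams (each contributes count−1 duplicates):
  say say: 4
  move say: 2
  move seek: 2
  say move: 2
  seek then: 2
7 duplicate windows → 37 − 7 = 30 distinct.

30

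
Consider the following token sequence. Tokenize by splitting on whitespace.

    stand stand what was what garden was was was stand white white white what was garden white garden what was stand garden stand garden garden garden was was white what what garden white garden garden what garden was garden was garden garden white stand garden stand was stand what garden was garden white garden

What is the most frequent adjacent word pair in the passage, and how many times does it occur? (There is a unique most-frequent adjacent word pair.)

"garden was", 5 times

Bigram frequencies (highest first):
  garden was: 5
  what garden: 4
  was garden: 4
  garden white: 4
  garden garden: 4
  what was: 3
  … (16 more, each ≤ 3)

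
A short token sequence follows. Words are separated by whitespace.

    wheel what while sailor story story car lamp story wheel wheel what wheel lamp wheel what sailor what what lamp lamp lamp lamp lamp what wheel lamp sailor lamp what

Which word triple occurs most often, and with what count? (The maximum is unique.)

Trigram frequencies (highest first):
  lamp lamp lamp: 3
  what wheel lamp: 2
  wheel what while: 1
  what while sailor: 1
  while sailor story: 1
  sailor story story: 1
  … (19 more, each ≤ 1)

"lamp lamp lamp", 3 times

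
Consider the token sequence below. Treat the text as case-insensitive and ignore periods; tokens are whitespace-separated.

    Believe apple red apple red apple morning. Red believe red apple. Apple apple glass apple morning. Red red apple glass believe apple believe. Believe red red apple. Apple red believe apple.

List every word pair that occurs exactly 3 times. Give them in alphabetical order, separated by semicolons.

apple apple; apple red; believe apple

Bigram counts meeting the condition (exactly 3 times):
  apple apple: 3
  apple red: 3
  believe apple: 3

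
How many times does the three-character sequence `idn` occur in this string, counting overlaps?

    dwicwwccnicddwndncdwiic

Sliding a length-3 window over the 23 characters (21 positions):
  (no match at any position)

0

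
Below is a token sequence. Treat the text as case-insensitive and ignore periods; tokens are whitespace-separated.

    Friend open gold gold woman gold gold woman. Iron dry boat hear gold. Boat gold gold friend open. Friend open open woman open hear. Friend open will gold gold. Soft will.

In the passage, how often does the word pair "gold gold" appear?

4

Scanning the 30 overlapping bigram windows for "gold gold":
  position 3–4: gold gold
  position 6–7: gold gold
  position 15–16: gold gold
  position 28–29: gold gold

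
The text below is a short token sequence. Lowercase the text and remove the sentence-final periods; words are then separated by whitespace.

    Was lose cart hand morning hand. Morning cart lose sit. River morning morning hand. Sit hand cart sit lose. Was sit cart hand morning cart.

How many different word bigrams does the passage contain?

25 tokens → 24 bigram windows in total.
Repeated bigrams (each contributes count−1 duplicates):
  hand morning: 3
  cart hand: 2
  morning cart: 2
  morning hand: 2
5 duplicate windows → 24 − 5 = 19 distinct.

19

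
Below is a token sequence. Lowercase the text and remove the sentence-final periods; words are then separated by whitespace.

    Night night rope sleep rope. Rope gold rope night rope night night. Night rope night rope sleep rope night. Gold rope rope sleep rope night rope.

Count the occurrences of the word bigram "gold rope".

Scanning the 25 overlapping bigram windows for "gold rope":
  position 7–8: gold rope
  position 20–21: gold rope

2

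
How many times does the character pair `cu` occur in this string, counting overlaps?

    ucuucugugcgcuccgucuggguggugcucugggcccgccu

7

Sliding a length-2 window over the 41 characters (40 positions):
  position 2–3: cu
  position 5–6: cu
  position 12–13: cu
  position 18–19: cu
  position 28–29: cu
  position 30–31: cu
  position 40–41: cu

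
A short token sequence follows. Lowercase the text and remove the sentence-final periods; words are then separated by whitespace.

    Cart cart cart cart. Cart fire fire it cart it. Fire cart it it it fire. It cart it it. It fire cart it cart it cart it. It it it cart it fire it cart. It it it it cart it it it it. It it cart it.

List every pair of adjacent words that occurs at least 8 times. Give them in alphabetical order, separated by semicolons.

Bigram counts meeting the condition (at least 8 times):
  cart it: 10
  it cart: 8
  it it: 15

cart it; it cart; it it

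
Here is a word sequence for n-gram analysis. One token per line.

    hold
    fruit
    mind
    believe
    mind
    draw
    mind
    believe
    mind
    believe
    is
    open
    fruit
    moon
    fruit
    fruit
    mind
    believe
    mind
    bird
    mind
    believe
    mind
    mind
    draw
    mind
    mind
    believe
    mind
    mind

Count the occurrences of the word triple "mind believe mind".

Scanning the 28 overlapping trigram windows for "mind believe mind":
  position 3–5: mind believe mind
  position 7–9: mind believe mind
  position 17–19: mind believe mind
  position 21–23: mind believe mind
  position 27–29: mind believe mind

5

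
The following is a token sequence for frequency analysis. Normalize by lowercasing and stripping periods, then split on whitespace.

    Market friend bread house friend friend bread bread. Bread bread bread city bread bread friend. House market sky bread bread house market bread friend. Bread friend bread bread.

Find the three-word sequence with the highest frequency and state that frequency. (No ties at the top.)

"bread bread bread", 3 times

Trigram frequencies (highest first):
  bread bread bread: 3
  friend bread bread: 2
  bread friend bread: 2
  market friend bread: 1
  friend bread house: 1
  bread house friend: 1
  … (16 more, each ≤ 1)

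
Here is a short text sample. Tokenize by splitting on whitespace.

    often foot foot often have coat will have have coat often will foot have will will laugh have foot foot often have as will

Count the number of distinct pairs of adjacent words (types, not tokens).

19

24 tokens → 23 bigram windows in total.
Repeated bigrams (each contributes count−1 duplicates):
  foot foot: 2
  foot often: 2
  have coat: 2
  often have: 2
4 duplicate windows → 23 − 4 = 19 distinct.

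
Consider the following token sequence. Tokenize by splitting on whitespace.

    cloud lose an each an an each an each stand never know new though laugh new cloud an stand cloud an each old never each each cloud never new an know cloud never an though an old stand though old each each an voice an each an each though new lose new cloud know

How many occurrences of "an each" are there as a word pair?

6

Scanning the 53 overlapping bigram windows for "an each":
  position 3–4: an each
  position 6–7: an each
  position 8–9: an each
  position 21–22: an each
  position 45–46: an each
  position 47–48: an each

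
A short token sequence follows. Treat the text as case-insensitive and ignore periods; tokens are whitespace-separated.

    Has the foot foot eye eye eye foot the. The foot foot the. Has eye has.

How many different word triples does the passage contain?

16 tokens → 14 trigram windows in total.
Repeated trigrams (each contributes count−1 duplicates):
  the foot foot: 2
1 duplicate windows → 14 − 1 = 13 distinct.

13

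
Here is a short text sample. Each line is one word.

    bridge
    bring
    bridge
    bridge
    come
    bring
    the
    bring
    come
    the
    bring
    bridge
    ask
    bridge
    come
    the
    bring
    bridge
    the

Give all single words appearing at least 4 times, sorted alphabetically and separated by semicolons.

bridge; bring; the

Unigram counts meeting the condition (at least 4 times):
  bridge: 6
  bring: 5
  the: 4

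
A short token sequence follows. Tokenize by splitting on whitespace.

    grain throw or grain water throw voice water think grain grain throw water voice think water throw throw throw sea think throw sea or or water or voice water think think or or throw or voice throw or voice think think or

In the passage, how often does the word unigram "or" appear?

Scanning the 42 tokens for "or":
  position 3: or
  position 24: or
  position 25: or
  position 27: or
  position 32: or
  position 33: or
  position 35: or
  position 38: or
  position 42: or

9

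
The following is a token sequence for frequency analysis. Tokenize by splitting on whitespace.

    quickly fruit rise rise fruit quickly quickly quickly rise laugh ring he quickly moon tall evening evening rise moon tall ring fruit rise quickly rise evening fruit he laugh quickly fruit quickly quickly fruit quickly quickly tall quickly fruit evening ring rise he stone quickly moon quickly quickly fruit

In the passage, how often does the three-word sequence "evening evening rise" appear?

Scanning the 47 overlapping trigram windows for "evening evening rise":
  position 16–18: evening evening rise

1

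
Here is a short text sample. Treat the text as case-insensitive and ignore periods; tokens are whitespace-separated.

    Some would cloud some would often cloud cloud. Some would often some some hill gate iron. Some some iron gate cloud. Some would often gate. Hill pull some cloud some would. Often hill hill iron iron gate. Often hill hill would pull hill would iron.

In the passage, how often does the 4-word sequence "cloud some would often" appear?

Scanning the 42 overlapping 4-gram windows for "cloud some would often":
  position 3–6: cloud some would often
  position 8–11: cloud some would often
  position 21–24: cloud some would often
  position 29–32: cloud some would often

4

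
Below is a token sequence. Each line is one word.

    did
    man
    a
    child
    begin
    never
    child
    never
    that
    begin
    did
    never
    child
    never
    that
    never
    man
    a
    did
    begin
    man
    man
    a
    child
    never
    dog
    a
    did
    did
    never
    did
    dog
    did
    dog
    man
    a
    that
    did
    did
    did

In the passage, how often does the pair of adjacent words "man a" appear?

Scanning the 39 overlapping bigram windows for "man a":
  position 2–3: man a
  position 17–18: man a
  position 22–23: man a
  position 35–36: man a

4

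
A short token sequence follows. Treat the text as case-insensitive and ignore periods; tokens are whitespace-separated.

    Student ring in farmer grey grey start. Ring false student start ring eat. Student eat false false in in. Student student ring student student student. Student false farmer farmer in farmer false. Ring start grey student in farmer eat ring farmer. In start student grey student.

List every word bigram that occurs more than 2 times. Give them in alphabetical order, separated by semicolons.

Bigram counts meeting the condition (more than 2 times):
  in farmer: 3
  student student: 4

in farmer; student student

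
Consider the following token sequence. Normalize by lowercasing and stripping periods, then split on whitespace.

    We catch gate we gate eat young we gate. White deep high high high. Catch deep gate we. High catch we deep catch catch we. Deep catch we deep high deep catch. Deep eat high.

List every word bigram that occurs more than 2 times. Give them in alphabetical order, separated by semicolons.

Bigram counts meeting the condition (more than 2 times):
  catch we: 3
  deep catch: 3
  we deep: 3

catch we; deep catch; we deep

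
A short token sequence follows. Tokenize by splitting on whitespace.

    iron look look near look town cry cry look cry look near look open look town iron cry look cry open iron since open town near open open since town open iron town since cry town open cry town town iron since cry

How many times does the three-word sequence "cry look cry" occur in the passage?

Scanning the 41 overlapping trigram windows for "cry look cry":
  position 8–10: cry look cry
  position 18–20: cry look cry

2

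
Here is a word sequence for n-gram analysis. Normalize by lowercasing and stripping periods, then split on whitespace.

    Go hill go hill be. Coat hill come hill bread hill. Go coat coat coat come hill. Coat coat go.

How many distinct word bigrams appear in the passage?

14

20 tokens → 19 bigram windows in total.
Repeated bigrams (each contributes count−1 duplicates):
  coat coat: 3
  come hill: 2
  go hill: 2
  hill go: 2
5 duplicate windows → 19 − 5 = 14 distinct.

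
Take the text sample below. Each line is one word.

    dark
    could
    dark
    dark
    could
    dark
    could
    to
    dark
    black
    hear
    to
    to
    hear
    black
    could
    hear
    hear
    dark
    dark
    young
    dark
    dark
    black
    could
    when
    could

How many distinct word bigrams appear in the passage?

27 tokens → 26 bigram windows in total.
Repeated bigrams (each contributes count−1 duplicates):
  dark could: 3
  dark dark: 3
  black could: 2
  could dark: 2
  dark black: 2
7 duplicate windows → 26 − 7 = 19 distinct.

19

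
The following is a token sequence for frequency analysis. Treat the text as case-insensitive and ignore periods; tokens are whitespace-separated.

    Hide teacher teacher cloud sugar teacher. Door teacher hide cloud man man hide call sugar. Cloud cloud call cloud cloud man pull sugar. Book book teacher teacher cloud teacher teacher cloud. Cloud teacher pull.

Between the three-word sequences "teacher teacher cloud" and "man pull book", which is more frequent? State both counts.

"teacher teacher cloud" (3 vs 0)

"teacher teacher cloud": 3 occurrences
"man pull book": 0 occurrences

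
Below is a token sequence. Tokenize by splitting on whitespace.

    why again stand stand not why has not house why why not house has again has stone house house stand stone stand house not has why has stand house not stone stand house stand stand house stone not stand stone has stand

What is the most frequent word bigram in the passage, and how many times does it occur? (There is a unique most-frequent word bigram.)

Bigram frequencies (highest first):
  stand house: 4
  stand stand: 2
  why has: 2
  not house: 2
  house stand: 2
  stand stone: 2
  … (24 more, each ≤ 2)

"stand house", 4 times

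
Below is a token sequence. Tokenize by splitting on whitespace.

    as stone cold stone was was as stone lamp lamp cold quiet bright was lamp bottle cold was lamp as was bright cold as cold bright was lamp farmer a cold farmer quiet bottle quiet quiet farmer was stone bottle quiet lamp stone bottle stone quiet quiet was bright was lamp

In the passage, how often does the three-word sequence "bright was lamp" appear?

Scanning the 49 overlapping trigram windows for "bright was lamp":
  position 13–15: bright was lamp
  position 26–28: bright was lamp
  position 49–51: bright was lamp

3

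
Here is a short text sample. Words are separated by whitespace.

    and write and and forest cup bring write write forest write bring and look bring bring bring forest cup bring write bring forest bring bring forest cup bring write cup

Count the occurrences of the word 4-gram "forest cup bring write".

Scanning the 27 overlapping 4-gram windows for "forest cup bring write":
  position 5–8: forest cup bring write
  position 18–21: forest cup bring write
  position 26–29: forest cup bring write

3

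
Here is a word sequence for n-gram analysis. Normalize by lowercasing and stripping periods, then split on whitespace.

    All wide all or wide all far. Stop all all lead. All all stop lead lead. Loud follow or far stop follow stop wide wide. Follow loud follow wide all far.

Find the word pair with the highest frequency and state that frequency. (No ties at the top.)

"wide all", 3 times

Bigram frequencies (highest first):
  wide all: 3
  all far: 2
  far stop: 2
  all all: 2
  loud follow: 2
  all wide: 1
  … (18 more, each ≤ 1)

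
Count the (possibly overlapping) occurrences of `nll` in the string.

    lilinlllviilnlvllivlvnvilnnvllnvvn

Sliding a length-3 window over the 34 characters (32 positions):
  position 5–7: nll

1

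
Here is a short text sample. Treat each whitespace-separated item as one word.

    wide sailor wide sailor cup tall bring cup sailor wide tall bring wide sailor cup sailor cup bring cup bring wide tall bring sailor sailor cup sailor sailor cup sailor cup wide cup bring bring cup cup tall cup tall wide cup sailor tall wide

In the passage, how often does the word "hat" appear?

0

Scanning the 45 tokens for "hat":
  (none found)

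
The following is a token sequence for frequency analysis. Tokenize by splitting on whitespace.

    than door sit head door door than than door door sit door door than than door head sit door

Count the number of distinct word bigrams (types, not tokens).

10

19 tokens → 18 bigram windows in total.
Repeated bigrams (each contributes count−1 duplicates):
  door door: 3
  than door: 3
  door sit: 2
  door than: 2
  sit door: 2
  than than: 2
8 duplicate windows → 18 − 8 = 10 distinct.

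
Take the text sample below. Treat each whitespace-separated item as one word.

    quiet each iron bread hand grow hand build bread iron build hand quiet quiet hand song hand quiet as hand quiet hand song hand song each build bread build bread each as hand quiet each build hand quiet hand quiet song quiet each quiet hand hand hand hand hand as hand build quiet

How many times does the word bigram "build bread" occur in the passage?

3

Scanning the 52 overlapping bigram windows for "build bread":
  position 8–9: build bread
  position 27–28: build bread
  position 29–30: build bread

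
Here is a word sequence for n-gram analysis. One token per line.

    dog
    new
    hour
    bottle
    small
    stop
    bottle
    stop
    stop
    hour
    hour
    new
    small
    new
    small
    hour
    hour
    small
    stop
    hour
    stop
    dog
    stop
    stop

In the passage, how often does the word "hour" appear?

6

Scanning the 24 tokens for "hour":
  position 3: hour
  position 10: hour
  position 11: hour
  position 16: hour
  position 17: hour
  position 20: hour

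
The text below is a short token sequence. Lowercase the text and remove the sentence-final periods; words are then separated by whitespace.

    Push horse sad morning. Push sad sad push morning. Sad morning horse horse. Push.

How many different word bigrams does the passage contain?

14 tokens → 13 bigram windows in total.
Repeated bigrams (each contributes count−1 duplicates):
  sad morning: 2
1 duplicate windows → 13 − 1 = 12 distinct.

12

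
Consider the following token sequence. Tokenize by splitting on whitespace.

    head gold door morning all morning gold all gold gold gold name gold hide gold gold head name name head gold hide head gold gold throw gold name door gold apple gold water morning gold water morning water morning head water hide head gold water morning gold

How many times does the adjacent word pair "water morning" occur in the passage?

Scanning the 46 overlapping bigram windows for "water morning":
  position 33–34: water morning
  position 36–37: water morning
  position 38–39: water morning
  position 45–46: water morning

4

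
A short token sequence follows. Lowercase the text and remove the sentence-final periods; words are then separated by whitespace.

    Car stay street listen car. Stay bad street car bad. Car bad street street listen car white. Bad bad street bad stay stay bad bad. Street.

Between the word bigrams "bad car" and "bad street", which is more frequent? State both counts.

"bad street" (4 vs 1)

"bad car": 1 occurrence
"bad street": 4 occurrences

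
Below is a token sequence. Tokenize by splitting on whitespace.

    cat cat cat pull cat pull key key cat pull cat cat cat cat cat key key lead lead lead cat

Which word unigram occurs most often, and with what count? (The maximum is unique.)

"cat", 11 times

Unigram frequencies (highest first):
  cat: 11
  key: 4
  pull: 3
  lead: 3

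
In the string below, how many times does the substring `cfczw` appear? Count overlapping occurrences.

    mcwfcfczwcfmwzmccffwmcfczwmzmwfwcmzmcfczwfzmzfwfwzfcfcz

Sliding a length-5 window over the 55 characters (51 positions):
  position 5–9: cfczw
  position 22–26: cfczw
  position 37–41: cfczw

3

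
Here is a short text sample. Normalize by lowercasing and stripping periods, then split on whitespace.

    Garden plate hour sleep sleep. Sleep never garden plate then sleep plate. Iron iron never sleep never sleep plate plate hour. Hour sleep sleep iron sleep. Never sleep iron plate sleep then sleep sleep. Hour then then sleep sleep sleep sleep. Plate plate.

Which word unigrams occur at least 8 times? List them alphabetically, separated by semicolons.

plate; sleep

Unigram counts meeting the condition (at least 8 times):
  plate: 8
  sleep: 17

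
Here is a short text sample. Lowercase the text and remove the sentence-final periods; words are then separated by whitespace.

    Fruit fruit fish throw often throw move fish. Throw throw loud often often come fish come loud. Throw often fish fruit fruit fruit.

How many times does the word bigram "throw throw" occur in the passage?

Scanning the 22 overlapping bigram windows for "throw throw":
  position 9–10: throw throw

1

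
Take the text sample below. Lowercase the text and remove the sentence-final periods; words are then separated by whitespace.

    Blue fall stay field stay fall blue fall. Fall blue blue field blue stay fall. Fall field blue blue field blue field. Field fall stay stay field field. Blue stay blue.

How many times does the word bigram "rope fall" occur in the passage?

Scanning the 30 overlapping bigram windows for "rope fall":
  (none found)

0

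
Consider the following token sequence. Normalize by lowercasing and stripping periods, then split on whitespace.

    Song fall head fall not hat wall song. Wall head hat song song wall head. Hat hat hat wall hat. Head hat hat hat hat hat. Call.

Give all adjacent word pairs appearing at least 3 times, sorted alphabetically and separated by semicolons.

Bigram counts meeting the condition (at least 3 times):
  hat hat: 6
  head hat: 3

hat hat; head hat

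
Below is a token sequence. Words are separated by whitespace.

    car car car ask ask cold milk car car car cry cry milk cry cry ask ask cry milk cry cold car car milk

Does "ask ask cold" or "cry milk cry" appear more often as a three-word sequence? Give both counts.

"ask ask cold": 1 occurrence
"cry milk cry": 2 occurrences

"cry milk cry" (2 vs 1)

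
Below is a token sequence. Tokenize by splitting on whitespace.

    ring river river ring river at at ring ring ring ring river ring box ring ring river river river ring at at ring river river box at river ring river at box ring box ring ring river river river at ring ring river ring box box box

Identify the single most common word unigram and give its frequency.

Unigram frequencies (highest first):
  ring: 18
  river: 15
  at: 7
  box: 7

"ring", 18 times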